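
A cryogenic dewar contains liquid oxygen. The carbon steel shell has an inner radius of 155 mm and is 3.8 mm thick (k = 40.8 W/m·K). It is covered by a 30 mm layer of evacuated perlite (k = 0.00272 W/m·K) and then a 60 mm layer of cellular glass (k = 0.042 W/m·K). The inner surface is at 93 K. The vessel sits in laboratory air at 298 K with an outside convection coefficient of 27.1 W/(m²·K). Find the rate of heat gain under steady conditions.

Q ≈ 6.46 W

Radial (spherical) resistances in series:
R_carbon steel shell = (1/0.155 − 1/0.1588)/(4π×40.8) = 3.011×10^-4 K/W
R_evacuated perlite = (1/0.1588 − 1/0.1888)/(4π×0.00272) = 29.27 K/W
R_cellular glass = (1/0.1888 − 1/0.2488)/(4π×0.042) = 2.42 K/W
R_outer film = 1/(h·4πr_o²) = 1/(27.1×4π×0.2488²) = 0.04744 K/W
R_total = 31.74 K/W
Q = ΔT/R_total = 205/31.74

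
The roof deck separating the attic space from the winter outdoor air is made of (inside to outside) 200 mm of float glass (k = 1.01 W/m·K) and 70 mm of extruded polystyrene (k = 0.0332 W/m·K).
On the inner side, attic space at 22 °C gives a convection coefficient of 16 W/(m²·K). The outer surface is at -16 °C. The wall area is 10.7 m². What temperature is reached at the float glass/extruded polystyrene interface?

Using the resistance-network approach (series):
R_inner film = 1/(h_i·A) = 1/(16×10.7) = 0.005841 K/W
R_float glass = L/(kA) = 0.2/(1.01×10.7) = 0.01851 K/W
R_extruded polystyrene = L/(kA) = 0.07/(0.0332×10.7) = 0.197 K/W
R_total = 0.2214 K/W;  Q = ΔT/R_total = 38/0.2214 = 171.6 W
T_interface = T_inner − Q·ΣR(inner→interface) = 22 − 172×0.02435

T ≈ 17.8 °C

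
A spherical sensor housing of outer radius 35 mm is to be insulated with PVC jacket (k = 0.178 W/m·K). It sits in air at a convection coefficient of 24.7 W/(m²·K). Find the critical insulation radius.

r_cr ≈ 14.4 mm

For a sphere r_cr = 2k/h = 2×0.178/24.7
r_cr = 14.4 mm; since the bare radius (35 mm) is above r_cr, any added insulation will reduce heat loss.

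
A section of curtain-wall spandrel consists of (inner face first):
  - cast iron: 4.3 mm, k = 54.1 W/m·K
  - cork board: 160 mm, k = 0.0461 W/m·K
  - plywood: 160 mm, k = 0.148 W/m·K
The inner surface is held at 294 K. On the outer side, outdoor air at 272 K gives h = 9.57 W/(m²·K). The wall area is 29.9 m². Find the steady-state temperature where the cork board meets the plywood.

Series thermal resistances:
R_cast iron = L/(kA) = 0.0043/(54.1×29.9) = 2.658×10^-6 K/W
R_cork board = L/(kA) = 0.16/(0.0461×29.9) = 0.1161 K/W
R_plywood = L/(kA) = 0.16/(0.148×29.9) = 0.03616 K/W
R_outer film = 1/(h_o·A) = 1/(9.57×29.9) = 0.003495 K/W
R_total = 0.1557 K/W;  Q = ΔT/R_total = 22/0.1557 = 141.3 W
T_interface = T_inner − Q·ΣR(inner→interface) = 294 − 141×0.1161

T ≈ 278 K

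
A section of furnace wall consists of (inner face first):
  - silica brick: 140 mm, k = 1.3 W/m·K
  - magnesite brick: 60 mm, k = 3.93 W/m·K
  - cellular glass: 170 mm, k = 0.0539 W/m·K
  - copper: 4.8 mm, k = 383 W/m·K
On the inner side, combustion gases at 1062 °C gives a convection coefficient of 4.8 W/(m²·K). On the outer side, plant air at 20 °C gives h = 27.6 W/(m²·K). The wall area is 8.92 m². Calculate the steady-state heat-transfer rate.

Q ≈ 2640 W

Model the wall as resistances in series:
R_inner film = 1/(h_i·A) = 1/(4.8×8.92) = 0.02336 K/W
R_silica brick = L/(kA) = 0.14/(1.3×8.92) = 0.01207 K/W
R_magnesite brick = L/(kA) = 0.06/(3.93×8.92) = 0.001712 K/W
R_cellular glass = L/(kA) = 0.17/(0.0539×8.92) = 0.3536 K/W
R_copper = L/(kA) = 0.0048/(383×8.92) = 1.405×10^-6 K/W
R_outer film = 1/(h_o·A) = 1/(27.6×8.92) = 0.004062 K/W
R_total = 0.3948 K/W
Q = ΔT / R_total = 1042 / 0.3948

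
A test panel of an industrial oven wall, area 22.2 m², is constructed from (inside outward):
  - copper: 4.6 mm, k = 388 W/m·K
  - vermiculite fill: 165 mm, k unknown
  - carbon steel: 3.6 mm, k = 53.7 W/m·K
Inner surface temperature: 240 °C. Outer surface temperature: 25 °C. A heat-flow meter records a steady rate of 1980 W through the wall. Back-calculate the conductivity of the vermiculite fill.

k ≈ 0.0684 W/(m·K)

Thermal resistances in series:
R_copper = L/(kA) = 0.0046/(388×22.2) = 5.34×10^-7 K/W
R_carbon steel = L/(kA) = 0.0036/(53.7×22.2) = 3.02×10^-6 K/W
Sum of known resistances R_other = 3.554×10^-6 K/W
Total R = ΔT/Q = 215/1980 = 0.1086 K/W
R_vermiculite fill = R_total − R_other = 0.1086 K/W
k = L/(R·A) = 0.165/(0.1086×22.2)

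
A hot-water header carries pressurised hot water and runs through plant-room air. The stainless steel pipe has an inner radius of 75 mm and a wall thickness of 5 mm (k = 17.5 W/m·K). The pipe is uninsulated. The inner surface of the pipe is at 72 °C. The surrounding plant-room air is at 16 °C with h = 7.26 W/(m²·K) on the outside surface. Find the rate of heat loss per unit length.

Per-layer cylindrical resistances, series-summed:
R_stainless steel pipe wall = ln(80/75)/(2π×17.5×1) = 5.869×10^-4 K/W
R_outer film = 1/(h_o·2πr_oL) = 1/(7.26×2π×0.08×1) = 0.274 K/W
R_total = 0.2746 K/W
Q = ΔT/R_total = 56/0.2746

q′ ≈ 204 W/m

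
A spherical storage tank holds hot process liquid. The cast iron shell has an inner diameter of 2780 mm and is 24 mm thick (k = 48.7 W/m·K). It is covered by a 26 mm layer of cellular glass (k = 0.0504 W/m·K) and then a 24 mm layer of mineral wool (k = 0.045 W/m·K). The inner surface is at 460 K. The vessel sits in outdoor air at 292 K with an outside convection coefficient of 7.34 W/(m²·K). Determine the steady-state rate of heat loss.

Q ≈ 3700 W

For a spherical shell R = (1/r₁ − 1/r₂)/(4πk); film R = 1/(h·4πr²). In series:
R_cast iron shell = (1/1.39 − 1/1.414)/(4π×48.7) = 1.995×10^-5 K/W
R_cellular glass = (1/1.414 − 1/1.44)/(4π×0.0504) = 0.02016 K/W
R_mineral wool = (1/1.44 − 1/1.464)/(4π×0.045) = 0.02013 K/W
R_outer film = 1/(h·4πr_o²) = 1/(7.34×4π×1.464²) = 0.005058 K/W
R_total = 0.04537 K/W
Q = ΔT/R_total = 168/0.04537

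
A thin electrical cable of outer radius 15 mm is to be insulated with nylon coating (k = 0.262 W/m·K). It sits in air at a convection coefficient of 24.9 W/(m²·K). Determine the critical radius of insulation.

r_cr ≈ 10.5 mm

For a cylinder r_cr = k/h = 0.262/24.9
r_cr = 10.5 mm; since the bare radius (15 mm) is above r_cr, any added insulation will reduce heat loss.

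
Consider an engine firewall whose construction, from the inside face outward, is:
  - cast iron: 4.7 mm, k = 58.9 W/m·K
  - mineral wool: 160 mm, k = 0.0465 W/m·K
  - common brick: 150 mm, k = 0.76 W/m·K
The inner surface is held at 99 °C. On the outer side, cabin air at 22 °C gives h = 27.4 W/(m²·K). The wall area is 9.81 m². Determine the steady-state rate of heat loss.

Treating each layer as a thermal resistance in series:
R_cast iron = L/(kA) = 0.0047/(58.9×9.81) = 8.134×10^-6 K/W
R_mineral wool = L/(kA) = 0.16/(0.0465×9.81) = 0.3508 K/W
R_common brick = L/(kA) = 0.15/(0.76×9.81) = 0.02012 K/W
R_outer film = 1/(h_o·A) = 1/(27.4×9.81) = 0.00372 K/W
R_total = 0.3746 K/W
Q = ΔT / R_total = 77 / 0.3746

Q ≈ 206 W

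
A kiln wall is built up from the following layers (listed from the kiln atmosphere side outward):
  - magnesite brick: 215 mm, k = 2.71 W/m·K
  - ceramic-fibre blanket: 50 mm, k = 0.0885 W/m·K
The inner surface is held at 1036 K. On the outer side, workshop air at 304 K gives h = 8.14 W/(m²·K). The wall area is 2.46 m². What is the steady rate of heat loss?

Treating each layer as a thermal resistance in series:
R_magnesite brick = L/(kA) = 0.215/(2.71×2.46) = 0.03225 K/W
R_ceramic-fibre blanket = L/(kA) = 0.05/(0.0885×2.46) = 0.2297 K/W
R_outer film = 1/(h_o·A) = 1/(8.14×2.46) = 0.04994 K/W
R_total = 0.3119 K/W
Q = ΔT / R_total = 732 / 0.3119

Q ≈ 2350 W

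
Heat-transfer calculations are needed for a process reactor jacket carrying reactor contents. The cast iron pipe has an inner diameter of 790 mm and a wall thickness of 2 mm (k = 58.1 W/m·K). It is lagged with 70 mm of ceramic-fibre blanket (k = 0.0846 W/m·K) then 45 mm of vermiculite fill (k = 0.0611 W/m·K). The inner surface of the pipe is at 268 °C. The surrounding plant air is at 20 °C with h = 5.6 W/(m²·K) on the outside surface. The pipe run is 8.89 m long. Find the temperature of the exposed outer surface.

T ≈ 42.9 °C

Cylindrical conduction, so R = ln(r₂/r₁)/(2πkL) per layer, in series:
R_cast iron pipe wall = ln(397/395)/(2π×58.1×8.89) = 1.556×10^-6 K/W
R_ceramic-fibre blanket = ln(467/397)/(2π×0.0846×8.89) = 0.03436 K/W
R_vermiculite fill = ln(512/467)/(2π×0.0611×8.89) = 0.02696 K/W
R_outer film = 1/(h_o·2πr_oL) = 1/(5.6×2π×0.512×8.89) = 0.006244 K/W
R_total = 0.06757 K/W
Q = ΔT/R_total = 248/0.06757
Q = 3670 W
T_interface = T_inner − Q·ΣR(inner→interface) = 268 − 3670×0.06132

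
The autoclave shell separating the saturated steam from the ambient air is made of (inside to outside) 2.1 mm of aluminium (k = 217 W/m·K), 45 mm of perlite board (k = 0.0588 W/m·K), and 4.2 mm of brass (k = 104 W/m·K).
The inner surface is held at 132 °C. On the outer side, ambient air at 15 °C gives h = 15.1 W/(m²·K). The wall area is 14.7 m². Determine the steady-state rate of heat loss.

Q ≈ 2070 W

Using the resistance-network approach (series):
R_aluminium = L/(kA) = 0.0021/(217×14.7) = 6.583×10^-7 K/W
R_perlite board = L/(kA) = 0.045/(0.0588×14.7) = 0.05206 K/W
R_brass = L/(kA) = 0.0042/(104×14.7) = 2.747×10^-6 K/W
R_outer film = 1/(h_o·A) = 1/(15.1×14.7) = 0.004505 K/W
R_total = 0.05657 K/W
Q = ΔT / R_total = 117 / 0.05657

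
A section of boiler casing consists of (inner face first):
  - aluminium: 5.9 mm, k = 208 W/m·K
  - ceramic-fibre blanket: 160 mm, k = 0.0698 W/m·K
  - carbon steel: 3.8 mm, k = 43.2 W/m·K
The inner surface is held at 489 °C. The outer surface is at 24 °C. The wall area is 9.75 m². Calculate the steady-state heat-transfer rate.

Q ≈ 1980 W

Thermal resistances in series:
R_aluminium = L/(kA) = 0.0059/(208×9.75) = 2.909×10^-6 K/W
R_ceramic-fibre blanket = L/(kA) = 0.16/(0.0698×9.75) = 0.2351 K/W
R_carbon steel = L/(kA) = 0.0038/(43.2×9.75) = 9.022×10^-6 K/W
R_total = 0.2351 K/W
Q = ΔT / R_total = 465 / 0.2351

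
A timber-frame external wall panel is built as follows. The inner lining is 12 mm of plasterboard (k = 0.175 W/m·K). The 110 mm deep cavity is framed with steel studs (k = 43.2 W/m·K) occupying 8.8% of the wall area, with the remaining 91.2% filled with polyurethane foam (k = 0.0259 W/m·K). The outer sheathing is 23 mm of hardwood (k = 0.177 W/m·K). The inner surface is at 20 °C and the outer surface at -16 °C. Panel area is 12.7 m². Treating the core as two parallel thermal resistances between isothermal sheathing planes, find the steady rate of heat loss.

Sheathing layers in series; stud and cavity paths in parallel between them.
R_inner = 0.012/(0.175×12.7) = 0.005399 K/W
R_stud  = 0.11/(43.2×0.088×12.7) = 0.002278 K/W
R_cav   = 0.11/(0.0259×0.912×12.7) = 0.3667 K/W
1/R_core = 1/R_stud + 1/R_cav → R_core = 0.002264 K/W
R_outer = 0.023/(0.177×12.7) = 0.01023 K/W
R_total = 0.0179 K/W
Q = ΔT/R_total = 36/0.0179

Q ≈ 2010 W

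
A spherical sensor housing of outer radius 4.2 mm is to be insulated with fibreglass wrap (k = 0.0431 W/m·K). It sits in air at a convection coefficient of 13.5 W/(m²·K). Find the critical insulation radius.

For a sphere r_cr = 2k/h = 2×0.0431/13.5
r_cr = 6.39 mm; since the bare radius (4.2 mm) is below r_cr, adding a thin layer of insulation will *increase* heat loss.

r_cr ≈ 6.39 mm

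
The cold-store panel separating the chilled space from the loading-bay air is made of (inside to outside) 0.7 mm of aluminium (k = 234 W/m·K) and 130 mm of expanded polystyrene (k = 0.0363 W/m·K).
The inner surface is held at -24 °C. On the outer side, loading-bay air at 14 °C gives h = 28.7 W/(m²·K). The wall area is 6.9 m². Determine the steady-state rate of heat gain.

Model the wall as resistances in series:
R_aluminium = L/(kA) = 0.0007/(234×6.9) = 4.335×10^-7 K/W
R_expanded polystyrene = L/(kA) = 0.13/(0.0363×6.9) = 0.519 K/W
R_outer film = 1/(h_o·A) = 1/(28.7×6.9) = 0.00505 K/W
R_total = 0.5241 K/W
Q = ΔT / R_total = 38 / 0.5241

Q ≈ 72.5 W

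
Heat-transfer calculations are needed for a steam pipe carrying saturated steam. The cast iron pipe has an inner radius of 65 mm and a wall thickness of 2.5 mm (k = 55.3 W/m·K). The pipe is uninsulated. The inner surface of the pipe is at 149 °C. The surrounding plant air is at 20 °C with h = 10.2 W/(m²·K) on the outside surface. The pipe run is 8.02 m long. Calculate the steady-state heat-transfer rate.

Radial resistances (cylindrical: R_cond = ln(r_o/r_i)/(2πkL), R_conv = 1/(h·2πrL)):
R_cast iron pipe wall = ln(67.5/65)/(2π×55.3×8.02) = 1.354×10^-5 K/W
R_outer film = 1/(h_o·2πr_oL) = 1/(10.2×2π×0.0675×8.02) = 0.02882 K/W
R_total = 0.02884 K/W
Q = ΔT/R_total = 129/0.02884

Q ≈ 4470 W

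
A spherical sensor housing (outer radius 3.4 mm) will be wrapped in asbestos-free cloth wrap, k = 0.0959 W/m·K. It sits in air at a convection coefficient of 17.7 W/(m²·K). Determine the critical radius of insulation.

r_cr ≈ 10.8 mm

For a sphere r_cr = 2k/h = 2×0.0959/17.7
r_cr = 10.8 mm; since the bare radius (3.4 mm) is below r_cr, adding a thin layer of insulation will *increase* heat loss.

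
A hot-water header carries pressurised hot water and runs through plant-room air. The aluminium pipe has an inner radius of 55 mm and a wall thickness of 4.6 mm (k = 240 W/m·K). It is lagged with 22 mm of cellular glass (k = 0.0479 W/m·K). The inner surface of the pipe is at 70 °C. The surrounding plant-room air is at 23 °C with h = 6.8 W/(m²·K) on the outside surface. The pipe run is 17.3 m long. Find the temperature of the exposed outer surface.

T ≈ 33.1 °C

Radial resistances (cylindrical: R_cond = ln(r_o/r_i)/(2πkL), R_conv = 1/(h·2πrL)):
R_aluminium pipe wall = ln(59.6/55)/(2π×240×17.3) = 3.079×10^-6 K/W
R_cellular glass = ln(81.6/59.6)/(2π×0.0479×17.3) = 0.06034 K/W
R_outer film = 1/(h_o·2πr_oL) = 1/(6.8×2π×0.0816×17.3) = 0.01658 K/W
R_total = 0.07692 K/W
Q = ΔT/R_total = 47/0.07692
Q = 611 W
T_interface = T_inner − Q·ΣR(inner→interface) = 70 − 611×0.06034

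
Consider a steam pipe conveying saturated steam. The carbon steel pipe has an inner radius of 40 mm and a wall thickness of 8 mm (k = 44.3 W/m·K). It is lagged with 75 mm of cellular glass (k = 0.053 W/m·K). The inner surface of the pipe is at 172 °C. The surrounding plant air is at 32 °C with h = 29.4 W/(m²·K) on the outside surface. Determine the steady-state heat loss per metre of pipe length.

q′ ≈ 48.8 W/m

Radial resistances (cylindrical: R_cond = ln(r_o/r_i)/(2πkL), R_conv = 1/(h·2πrL)):
R_carbon steel pipe wall = ln(48/40)/(2π×44.3×1) = 6.55×10^-4 K/W
R_cellular glass = ln(123/48)/(2π×0.053×1) = 2.826 K/W
R_outer film = 1/(h_o·2πr_oL) = 1/(29.4×2π×0.123×1) = 0.04401 K/W
R_total = 2.87 K/W
Q = ΔT/R_total = 140/2.87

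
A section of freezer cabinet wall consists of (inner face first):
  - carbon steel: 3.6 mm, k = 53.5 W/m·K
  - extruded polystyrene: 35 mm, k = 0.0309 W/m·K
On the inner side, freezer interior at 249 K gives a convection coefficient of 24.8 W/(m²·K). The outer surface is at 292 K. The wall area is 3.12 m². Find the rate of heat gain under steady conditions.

Thermal resistances in series:
R_inner film = 1/(h_i·A) = 1/(24.8×3.12) = 0.01292 K/W
R_carbon steel = L/(kA) = 0.0036/(53.5×3.12) = 2.157×10^-5 K/W
R_extruded polystyrene = L/(kA) = 0.035/(0.0309×3.12) = 0.363 K/W
R_total = 0.376 K/W
Q = ΔT / R_total = 43 / 0.376

Q ≈ 114 W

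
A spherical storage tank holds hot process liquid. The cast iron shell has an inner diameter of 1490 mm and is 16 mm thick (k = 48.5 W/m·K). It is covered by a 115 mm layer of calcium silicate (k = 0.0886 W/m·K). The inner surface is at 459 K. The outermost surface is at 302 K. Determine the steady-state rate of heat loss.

For a spherical shell R = (1/r₁ − 1/r₂)/(4πk); film R = 1/(h·4πr²). In series:
R_cast iron shell = (1/0.745 − 1/0.761)/(4π×48.5) = 4.63×10^-5 K/W
R_calcium silicate = (1/0.761 − 1/0.876)/(4π×0.0886) = 0.1549 K/W
R_total = 0.155 K/W
Q = ΔT/R_total = 157/0.155

Q ≈ 1010 W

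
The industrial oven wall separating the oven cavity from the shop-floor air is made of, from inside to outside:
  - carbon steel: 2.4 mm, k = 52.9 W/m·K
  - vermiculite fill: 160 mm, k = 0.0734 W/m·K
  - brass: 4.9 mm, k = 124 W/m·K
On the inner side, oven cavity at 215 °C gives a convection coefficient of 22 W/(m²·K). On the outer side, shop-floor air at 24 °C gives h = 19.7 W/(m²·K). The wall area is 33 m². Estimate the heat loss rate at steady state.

Q ≈ 2770 W

Treating each layer as a thermal resistance in series:
R_inner film = 1/(h_i·A) = 1/(22×33) = 0.001377 K/W
R_carbon steel = L/(kA) = 0.0024/(52.9×33) = 1.375×10^-6 K/W
R_vermiculite fill = L/(kA) = 0.16/(0.0734×33) = 0.06606 K/W
R_brass = L/(kA) = 0.0049/(124×33) = 1.197×10^-6 K/W
R_outer film = 1/(h_o·A) = 1/(19.7×33) = 0.001538 K/W
R_total = 0.06897 K/W
Q = ΔT / R_total = 191 / 0.06897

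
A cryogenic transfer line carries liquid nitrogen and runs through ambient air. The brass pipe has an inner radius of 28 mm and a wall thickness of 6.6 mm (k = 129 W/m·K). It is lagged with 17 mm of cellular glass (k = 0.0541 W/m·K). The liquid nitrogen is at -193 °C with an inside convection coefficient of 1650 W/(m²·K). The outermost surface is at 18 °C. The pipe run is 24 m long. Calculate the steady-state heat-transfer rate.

Q ≈ 4290 W

Treating each annulus and film as a series resistance:
R_inner film = 1/(h_i·2πr₁L) = 1/(1650×2π×0.028×24) = 1.435×10^-4 K/W
R_brass pipe wall = ln(34.6/28)/(2π×129×24) = 1.088×10^-5 K/W
R_cellular glass = ln(51.6/34.6)/(2π×0.0541×24) = 0.04899 K/W
R_total = 0.04914 K/W
Q = ΔT/R_total = 211/0.04914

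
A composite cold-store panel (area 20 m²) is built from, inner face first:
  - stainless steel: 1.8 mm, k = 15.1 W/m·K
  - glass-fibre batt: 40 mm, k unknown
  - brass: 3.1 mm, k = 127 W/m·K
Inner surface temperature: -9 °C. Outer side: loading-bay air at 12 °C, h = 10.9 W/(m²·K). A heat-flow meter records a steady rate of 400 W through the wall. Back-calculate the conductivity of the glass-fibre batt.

Thermal resistances in series:
R_stainless steel = L/(kA) = 0.0018/(15.1×20) = 5.96×10^-6 K/W
R_brass = L/(kA) = 0.0031/(127×20) = 1.22×10^-6 K/W
R_outer film = 1/(h_o·A) = 1/(10.9×20) = 0.004587 K/W
Sum of known resistances R_other = 0.004594 K/W
Total R = ΔT/Q = 21/400 = 0.0525 K/W
R_glass-fibre batt = R_total − R_other = 0.04791 K/W
k = L/(R·A) = 0.04/(0.04791×20)

k ≈ 0.0417 W/(m·K)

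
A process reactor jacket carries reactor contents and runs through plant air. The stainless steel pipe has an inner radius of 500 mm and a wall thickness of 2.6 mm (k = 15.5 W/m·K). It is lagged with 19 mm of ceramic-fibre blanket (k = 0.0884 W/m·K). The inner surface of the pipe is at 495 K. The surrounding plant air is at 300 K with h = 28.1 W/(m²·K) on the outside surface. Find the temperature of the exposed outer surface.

T ≈ 327 K

Cylindrical conduction, so R = ln(r₂/r₁)/(2πkL) per layer, in series:
R_stainless steel pipe wall = ln(502.6/500)/(2π×15.5×1) = 5.326×10^-5 K/W
R_ceramic-fibre blanket = ln(521.6/502.6)/(2π×0.0884×1) = 0.06681 K/W
R_outer film = 1/(h_o·2πr_oL) = 1/(28.1×2π×0.5216×1) = 0.01086 K/W
R_total = 0.07772 K/W
Q = ΔT/R_total = 195/0.07772
Q = 2510 W/m
T_interface = T_inner − Q·ΣR(inner→interface) = 495 − 2510×0.06686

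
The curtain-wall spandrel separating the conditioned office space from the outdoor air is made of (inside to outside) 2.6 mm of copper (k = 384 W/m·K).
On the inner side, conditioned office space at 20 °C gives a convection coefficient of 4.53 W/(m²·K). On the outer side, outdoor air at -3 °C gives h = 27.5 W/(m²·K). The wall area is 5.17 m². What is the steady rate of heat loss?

Series thermal resistances:
R_inner film = 1/(h_i·A) = 1/(4.53×5.17) = 0.0427 K/W
R_copper = L/(kA) = 0.0026/(384×5.17) = 1.31×10^-6 K/W
R_outer film = 1/(h_o·A) = 1/(27.5×5.17) = 0.007034 K/W
R_total = 0.04973 K/W
Q = ΔT / R_total = 23 / 0.04973

Q ≈ 462 W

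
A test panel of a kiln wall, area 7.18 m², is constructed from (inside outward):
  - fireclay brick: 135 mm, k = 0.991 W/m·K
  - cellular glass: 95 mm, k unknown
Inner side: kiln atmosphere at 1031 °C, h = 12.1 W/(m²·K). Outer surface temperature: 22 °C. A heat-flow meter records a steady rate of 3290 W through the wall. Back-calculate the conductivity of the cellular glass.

Model the wall as resistances in series:
R_inner film = 1/(h_i·A) = 1/(12.1×7.18) = 0.01151 K/W
R_fireclay brick = L/(kA) = 0.135/(0.991×7.18) = 0.01897 K/W
Sum of known resistances R_other = 0.03048 K/W
Total R = ΔT/Q = 1009/3290 = 0.3067 K/W
R_cellular glass = R_total − R_other = 0.2762 K/W
k = L/(R·A) = 0.095/(0.2762×7.18)

k ≈ 0.0479 W/(m·K)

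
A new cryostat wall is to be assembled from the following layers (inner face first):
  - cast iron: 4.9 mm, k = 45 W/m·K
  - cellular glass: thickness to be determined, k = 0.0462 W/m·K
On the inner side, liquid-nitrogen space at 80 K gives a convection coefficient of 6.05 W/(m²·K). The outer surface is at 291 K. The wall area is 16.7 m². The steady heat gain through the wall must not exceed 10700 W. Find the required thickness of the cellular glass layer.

L ≈ 7.57 mm

Thermal resistances in series:
R_inner film = 1/(h_i·A) = 1/(6.05×16.7) = 0.009898 K/W
R_cast iron = L/(kA) = 0.0049/(45×16.7) = 6.52×10^-6 K/W
Sum of the known resistances R_other = 0.009904 K/W
Required total resistance R_tot = ΔT/Q_allow = 211/10700 = 0.01972 K/W
R_cellular glass = R_tot − R_other = 0.009816 K/W
L = R·k·A = 0.009816×0.0462×16.7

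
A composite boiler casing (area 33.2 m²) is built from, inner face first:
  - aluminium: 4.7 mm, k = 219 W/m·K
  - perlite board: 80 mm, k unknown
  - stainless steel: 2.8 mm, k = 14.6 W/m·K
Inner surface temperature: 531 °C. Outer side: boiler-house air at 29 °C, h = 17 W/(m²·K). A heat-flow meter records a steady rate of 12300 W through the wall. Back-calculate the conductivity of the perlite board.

Series thermal resistances:
R_aluminium = L/(kA) = 0.0047/(219×33.2) = 6.464×10^-7 K/W
R_stainless steel = L/(kA) = 0.0028/(14.6×33.2) = 5.777×10^-6 K/W
R_outer film = 1/(h_o·A) = 1/(17×33.2) = 0.001772 K/W
Sum of known resistances R_other = 0.001778 K/W
Total R = ΔT/Q = 502/12300 = 0.04081 K/W
R_perlite board = R_total − R_other = 0.03903 K/W
k = L/(R·A) = 0.08/(0.03903×33.2)

k ≈ 0.0617 W/(m·K)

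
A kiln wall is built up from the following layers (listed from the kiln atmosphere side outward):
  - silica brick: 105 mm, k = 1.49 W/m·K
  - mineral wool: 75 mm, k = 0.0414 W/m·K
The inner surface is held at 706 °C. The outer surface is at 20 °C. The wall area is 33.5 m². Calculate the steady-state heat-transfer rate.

Q ≈ 12200 W

Model the wall as resistances in series:
R_silica brick = L/(kA) = 0.105/(1.49×33.5) = 0.002104 K/W
R_mineral wool = L/(kA) = 0.075/(0.0414×33.5) = 0.05408 K/W
R_total = 0.05618 K/W
Q = ΔT / R_total = 686 / 0.05618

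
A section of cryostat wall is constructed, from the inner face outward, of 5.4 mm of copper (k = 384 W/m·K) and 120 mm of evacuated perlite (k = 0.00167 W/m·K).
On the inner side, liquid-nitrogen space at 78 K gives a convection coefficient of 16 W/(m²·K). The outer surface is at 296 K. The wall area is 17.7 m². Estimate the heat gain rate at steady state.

Model the wall as resistances in series:
R_inner film = 1/(h_i·A) = 1/(16×17.7) = 0.003531 K/W
R_copper = L/(kA) = 0.0054/(384×17.7) = 7.945×10^-7 K/W
R_evacuated perlite = L/(kA) = 0.12/(0.00167×17.7) = 4.06 K/W
R_total = 4.063 K/W
Q = ΔT / R_total = 218 / 4.063

Q ≈ 53.7 W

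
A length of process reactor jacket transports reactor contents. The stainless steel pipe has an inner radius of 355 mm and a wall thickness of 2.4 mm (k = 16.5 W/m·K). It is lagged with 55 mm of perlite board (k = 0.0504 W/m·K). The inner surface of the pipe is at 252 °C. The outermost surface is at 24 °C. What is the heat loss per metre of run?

Treating each annulus and film as a series resistance:
R_stainless steel pipe wall = ln(357.4/355)/(2π×16.5×1) = 6.499×10^-5 K/W
R_perlite board = ln(412.4/357.4)/(2π×0.0504×1) = 0.452 K/W
R_total = 0.4521 K/W
Q = ΔT/R_total = 228/0.4521

q′ ≈ 504 W/m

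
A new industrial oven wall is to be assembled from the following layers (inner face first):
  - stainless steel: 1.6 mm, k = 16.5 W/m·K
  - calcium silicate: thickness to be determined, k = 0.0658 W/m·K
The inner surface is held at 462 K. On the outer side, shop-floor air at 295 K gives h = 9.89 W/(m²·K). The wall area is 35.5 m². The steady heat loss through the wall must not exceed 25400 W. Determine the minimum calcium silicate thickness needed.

L ≈ 8.7 mm

Thermal resistances in series:
R_stainless steel = L/(kA) = 0.0016/(16.5×35.5) = 2.732×10^-6 K/W
R_outer film = 1/(h_o·A) = 1/(9.89×35.5) = 0.002848 K/W
Sum of the known resistances R_other = 0.002851 K/W
Required total resistance R_tot = ΔT/Q_allow = 167/25400 = 0.006575 K/W
R_calcium silicate = R_tot − R_other = 0.003724 K/W
L = R·k·A = 0.003724×0.0658×35.5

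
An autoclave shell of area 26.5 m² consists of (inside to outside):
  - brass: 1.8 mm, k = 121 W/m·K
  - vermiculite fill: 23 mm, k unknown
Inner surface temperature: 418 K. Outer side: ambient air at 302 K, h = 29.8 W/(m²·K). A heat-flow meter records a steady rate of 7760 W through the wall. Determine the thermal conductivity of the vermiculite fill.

Series thermal resistances:
R_brass = L/(kA) = 0.0018/(121×26.5) = 5.614×10^-7 K/W
R_outer film = 1/(h_o·A) = 1/(29.8×26.5) = 0.001266 K/W
Sum of known resistances R_other = 0.001267 K/W
Total R = ΔT/Q = 116/7760 = 0.01495 K/W
R_vermiculite fill = R_total − R_other = 0.01368 K/W
k = L/(R·A) = 0.023/(0.01368×26.5)

k ≈ 0.0634 W/(m·K)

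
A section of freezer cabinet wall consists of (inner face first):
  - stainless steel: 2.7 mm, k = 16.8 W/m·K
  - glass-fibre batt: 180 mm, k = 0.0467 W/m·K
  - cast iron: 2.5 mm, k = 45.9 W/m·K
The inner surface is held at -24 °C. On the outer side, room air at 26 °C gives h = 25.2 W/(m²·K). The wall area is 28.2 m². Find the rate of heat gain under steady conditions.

Q ≈ 362 W

Model the wall as resistances in series:
R_stainless steel = L/(kA) = 0.0027/(16.8×28.2) = 5.699×10^-6 K/W
R_glass-fibre batt = L/(kA) = 0.18/(0.0467×28.2) = 0.1367 K/W
R_cast iron = L/(kA) = 0.0025/(45.9×28.2) = 1.931×10^-6 K/W
R_outer film = 1/(h_o·A) = 1/(25.2×28.2) = 0.001407 K/W
R_total = 0.1381 K/W
Q = ΔT / R_total = 50 / 0.1381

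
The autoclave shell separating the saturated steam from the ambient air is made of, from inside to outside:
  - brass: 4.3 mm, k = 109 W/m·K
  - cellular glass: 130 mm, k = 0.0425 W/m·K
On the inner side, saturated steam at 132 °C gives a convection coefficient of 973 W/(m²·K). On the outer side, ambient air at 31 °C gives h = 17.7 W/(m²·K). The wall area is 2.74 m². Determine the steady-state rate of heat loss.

Q ≈ 88.8 W

Model the wall as resistances in series:
R_inner film = 1/(h_i·A) = 1/(973×2.74) = 3.751×10^-4 K/W
R_brass = L/(kA) = 0.0043/(109×2.74) = 1.44×10^-5 K/W
R_cellular glass = L/(kA) = 0.13/(0.0425×2.74) = 1.116 K/W
R_outer film = 1/(h_o·A) = 1/(17.7×2.74) = 0.02062 K/W
R_total = 1.137 K/W
Q = ΔT / R_total = 101 / 1.137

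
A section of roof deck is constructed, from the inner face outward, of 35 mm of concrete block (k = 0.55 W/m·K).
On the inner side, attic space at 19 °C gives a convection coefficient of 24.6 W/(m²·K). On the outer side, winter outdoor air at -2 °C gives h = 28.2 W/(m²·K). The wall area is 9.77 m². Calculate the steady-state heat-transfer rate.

Q ≈ 1470 W

Using the resistance-network approach (series):
R_inner film = 1/(h_i·A) = 1/(24.6×9.77) = 0.004161 K/W
R_concrete block = L/(kA) = 0.035/(0.55×9.77) = 0.006513 K/W
R_outer film = 1/(h_o·A) = 1/(28.2×9.77) = 0.00363 K/W
R_total = 0.0143 K/W
Q = ΔT / R_total = 21 / 0.0143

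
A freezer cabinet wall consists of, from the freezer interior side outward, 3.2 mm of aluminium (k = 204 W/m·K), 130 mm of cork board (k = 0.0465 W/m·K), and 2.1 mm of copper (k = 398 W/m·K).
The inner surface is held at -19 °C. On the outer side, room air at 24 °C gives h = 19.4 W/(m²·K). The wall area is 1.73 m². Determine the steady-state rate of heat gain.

Q ≈ 26.1 W

Series thermal resistances:
R_aluminium = L/(kA) = 0.0032/(204×1.73) = 9.067×10^-6 K/W
R_cork board = L/(kA) = 0.13/(0.0465×1.73) = 1.616 K/W
R_copper = L/(kA) = 0.0021/(398×1.73) = 3.05×10^-6 K/W
R_outer film = 1/(h_o·A) = 1/(19.4×1.73) = 0.0298 K/W
R_total = 1.646 K/W
Q = ΔT / R_total = 43 / 1.646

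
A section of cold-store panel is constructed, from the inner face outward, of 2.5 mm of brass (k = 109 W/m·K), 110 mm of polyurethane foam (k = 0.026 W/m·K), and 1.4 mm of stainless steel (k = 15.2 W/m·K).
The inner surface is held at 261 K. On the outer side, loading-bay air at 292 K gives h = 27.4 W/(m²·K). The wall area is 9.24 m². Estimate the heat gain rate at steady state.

Model the wall as resistances in series:
R_brass = L/(kA) = 0.0025/(109×9.24) = 2.482×10^-6 K/W
R_polyurethane foam = L/(kA) = 0.11/(0.026×9.24) = 0.4579 K/W
R_stainless steel = L/(kA) = 0.0014/(15.2×9.24) = 9.968×10^-6 K/W
R_outer film = 1/(h_o·A) = 1/(27.4×9.24) = 0.00395 K/W
R_total = 0.4618 K/W
Q = ΔT / R_total = 31 / 0.4618

Q ≈ 67.1 W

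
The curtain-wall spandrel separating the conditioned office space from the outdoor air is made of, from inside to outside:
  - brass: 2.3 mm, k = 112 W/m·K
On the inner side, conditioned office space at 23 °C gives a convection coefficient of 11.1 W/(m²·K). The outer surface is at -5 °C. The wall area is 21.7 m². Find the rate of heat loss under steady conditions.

Q ≈ 6740 W

Thermal resistances in series:
R_inner film = 1/(h_i·A) = 1/(11.1×21.7) = 0.004152 K/W
R_brass = L/(kA) = 0.0023/(112×21.7) = 9.463×10^-7 K/W
R_total = 0.004153 K/W
Q = ΔT / R_total = 28 / 0.004153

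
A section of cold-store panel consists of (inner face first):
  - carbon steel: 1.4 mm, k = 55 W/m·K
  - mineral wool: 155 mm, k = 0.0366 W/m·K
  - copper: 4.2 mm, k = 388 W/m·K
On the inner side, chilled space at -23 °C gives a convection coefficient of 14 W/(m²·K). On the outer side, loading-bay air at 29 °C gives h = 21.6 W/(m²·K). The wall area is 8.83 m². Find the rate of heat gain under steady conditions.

Thermal resistances in series:
R_inner film = 1/(h_i·A) = 1/(14×8.83) = 0.008089 K/W
R_carbon steel = L/(kA) = 0.0014/(55×8.83) = 2.883×10^-6 K/W
R_mineral wool = L/(kA) = 0.155/(0.0366×8.83) = 0.4796 K/W
R_copper = L/(kA) = 0.0042/(388×8.83) = 1.226×10^-6 K/W
R_outer film = 1/(h_o·A) = 1/(21.6×8.83) = 0.005243 K/W
R_total = 0.4929 K/W
Q = ΔT / R_total = 52 / 0.4929

Q ≈ 105 W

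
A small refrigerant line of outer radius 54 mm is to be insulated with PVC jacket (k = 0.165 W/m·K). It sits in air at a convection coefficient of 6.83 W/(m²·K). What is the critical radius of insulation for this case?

r_cr ≈ 24.2 mm

For a cylinder r_cr = k/h = 0.165/6.83
r_cr = 24.2 mm; since the bare radius (54 mm) is above r_cr, any added insulation will reduce heat loss.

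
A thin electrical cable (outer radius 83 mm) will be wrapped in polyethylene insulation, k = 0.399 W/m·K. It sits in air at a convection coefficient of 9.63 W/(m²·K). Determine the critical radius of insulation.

r_cr ≈ 41.4 mm

For a cylinder r_cr = k/h = 0.399/9.63
r_cr = 41.4 mm; since the bare radius (83 mm) is above r_cr, any added insulation will reduce heat loss.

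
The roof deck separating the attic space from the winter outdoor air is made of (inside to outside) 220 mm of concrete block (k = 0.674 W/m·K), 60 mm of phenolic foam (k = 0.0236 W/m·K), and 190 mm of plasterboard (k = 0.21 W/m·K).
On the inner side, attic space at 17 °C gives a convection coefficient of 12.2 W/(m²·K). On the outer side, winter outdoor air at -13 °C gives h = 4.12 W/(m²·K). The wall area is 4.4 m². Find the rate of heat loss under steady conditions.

Thermal resistances in series:
R_inner film = 1/(h_i·A) = 1/(12.2×4.4) = 0.01863 K/W
R_concrete block = L/(kA) = 0.22/(0.674×4.4) = 0.07418 K/W
R_phenolic foam = L/(kA) = 0.06/(0.0236×4.4) = 0.5778 K/W
R_plasterboard = L/(kA) = 0.19/(0.21×4.4) = 0.2056 K/W
R_outer film = 1/(h_o·A) = 1/(4.12×4.4) = 0.05516 K/W
R_total = 0.9314 K/W
Q = ΔT / R_total = 30 / 0.9314

Q ≈ 32.2 W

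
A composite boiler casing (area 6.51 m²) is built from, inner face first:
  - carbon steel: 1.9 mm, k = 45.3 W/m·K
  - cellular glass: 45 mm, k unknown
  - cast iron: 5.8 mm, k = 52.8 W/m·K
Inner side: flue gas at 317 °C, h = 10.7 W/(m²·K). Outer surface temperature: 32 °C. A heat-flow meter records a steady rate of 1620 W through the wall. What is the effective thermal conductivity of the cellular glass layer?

Thermal resistances in series:
R_inner film = 1/(h_i·A) = 1/(10.7×6.51) = 0.01436 K/W
R_carbon steel = L/(kA) = 0.0019/(45.3×6.51) = 6.443×10^-6 K/W
R_cast iron = L/(kA) = 0.0058/(52.8×6.51) = 1.687×10^-5 K/W
Sum of known resistances R_other = 0.01438 K/W
Total R = ΔT/Q = 285/1620 = 0.1759 K/W
R_cellular glass = R_total − R_other = 0.1615 K/W
k = L/(R·A) = 0.045/(0.1615×6.51)

k ≈ 0.0428 W/(m·K)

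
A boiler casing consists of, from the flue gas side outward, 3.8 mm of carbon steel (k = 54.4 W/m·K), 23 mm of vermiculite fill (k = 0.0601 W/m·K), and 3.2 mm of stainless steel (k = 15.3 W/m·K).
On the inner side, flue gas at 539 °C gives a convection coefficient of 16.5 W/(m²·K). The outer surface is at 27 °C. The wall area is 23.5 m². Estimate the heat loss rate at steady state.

Model the wall as resistances in series:
R_inner film = 1/(h_i·A) = 1/(16.5×23.5) = 0.002579 K/W
R_carbon steel = L/(kA) = 0.0038/(54.4×23.5) = 2.972×10^-6 K/W
R_vermiculite fill = L/(kA) = 0.023/(0.0601×23.5) = 0.01628 K/W
R_stainless steel = L/(kA) = 0.0032/(15.3×23.5) = 8.9×10^-6 K/W
R_total = 0.01888 K/W
Q = ΔT / R_total = 512 / 0.01888

Q ≈ 27100 W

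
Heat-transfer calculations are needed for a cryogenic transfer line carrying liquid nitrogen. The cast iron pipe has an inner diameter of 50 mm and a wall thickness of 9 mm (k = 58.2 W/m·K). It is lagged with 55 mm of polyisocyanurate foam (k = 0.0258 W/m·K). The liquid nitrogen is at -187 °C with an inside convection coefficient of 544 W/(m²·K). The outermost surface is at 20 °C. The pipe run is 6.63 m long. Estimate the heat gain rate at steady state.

Q ≈ 231 W

Treating each annulus and film as a series resistance:
R_inner film = 1/(h_i·2πr₁L) = 1/(544×2π×0.025×6.63) = 0.001765 K/W
R_cast iron pipe wall = ln(34/25)/(2π×58.2×6.63) = 1.268×10^-4 K/W
R_polyisocyanurate foam = ln(89/34)/(2π×0.0258×6.63) = 0.8953 K/W
R_total = 0.8972 K/W
Q = ΔT/R_total = 207/0.8972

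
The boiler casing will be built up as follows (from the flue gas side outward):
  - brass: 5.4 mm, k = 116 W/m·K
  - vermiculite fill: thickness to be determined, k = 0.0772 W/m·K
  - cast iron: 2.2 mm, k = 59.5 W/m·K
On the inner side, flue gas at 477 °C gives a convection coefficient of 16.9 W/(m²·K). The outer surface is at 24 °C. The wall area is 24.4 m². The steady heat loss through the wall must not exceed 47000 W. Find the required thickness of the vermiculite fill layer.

Treating each layer as a thermal resistance in series:
R_inner film = 1/(h_i·A) = 1/(16.9×24.4) = 0.002425 K/W
R_brass = L/(kA) = 0.0054/(116×24.4) = 1.908×10^-6 K/W
R_cast iron = L/(kA) = 0.0022/(59.5×24.4) = 1.515×10^-6 K/W
Sum of the known resistances R_other = 0.002428 K/W
Required total resistance R_tot = ΔT/Q_allow = 453/47000 = 0.009638 K/W
R_vermiculite fill = R_tot − R_other = 0.00721 K/W
L = R·k·A = 0.00721×0.0772×24.4

L ≈ 13.6 mm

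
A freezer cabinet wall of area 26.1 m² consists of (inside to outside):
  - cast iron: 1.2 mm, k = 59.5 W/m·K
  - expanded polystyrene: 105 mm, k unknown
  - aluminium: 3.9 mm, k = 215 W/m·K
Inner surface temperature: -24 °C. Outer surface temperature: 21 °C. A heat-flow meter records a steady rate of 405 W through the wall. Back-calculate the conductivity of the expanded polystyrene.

Model the wall as resistances in series:
R_cast iron = L/(kA) = 0.0012/(59.5×26.1) = 7.727×10^-7 K/W
R_aluminium = L/(kA) = 0.0039/(215×26.1) = 6.95×10^-7 K/W
Sum of known resistances R_other = 1.468×10^-6 K/W
Total R = ΔT/Q = 45/405 = 0.1111 K/W
R_expanded polystyrene = R_total − R_other = 0.1111 K/W
k = L/(R·A) = 0.105/(0.1111×26.1)

k ≈ 0.0362 W/(m·K)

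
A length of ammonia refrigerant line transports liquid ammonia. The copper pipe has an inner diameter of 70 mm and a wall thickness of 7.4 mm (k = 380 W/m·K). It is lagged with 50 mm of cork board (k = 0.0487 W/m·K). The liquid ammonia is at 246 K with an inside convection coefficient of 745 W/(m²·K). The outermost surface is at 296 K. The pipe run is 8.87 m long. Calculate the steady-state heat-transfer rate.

Q ≈ 174 W

Per-layer cylindrical resistances, series-summed:
R_inner film = 1/(h_i·2πr₁L) = 1/(745×2π×0.035×8.87) = 6.881×10^-4 K/W
R_copper pipe wall = ln(42.4/35)/(2π×380×8.87) = 9.057×10^-6 K/W
R_cork board = ln(92.4/42.4)/(2π×0.0487×8.87) = 0.287 K/W
R_total = 0.2877 K/W
Q = ΔT/R_total = 50/0.2877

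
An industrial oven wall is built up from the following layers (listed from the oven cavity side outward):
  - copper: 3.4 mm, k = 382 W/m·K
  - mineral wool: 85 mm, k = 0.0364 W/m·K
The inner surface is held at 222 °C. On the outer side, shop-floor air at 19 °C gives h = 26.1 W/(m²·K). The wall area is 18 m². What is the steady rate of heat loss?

Using the resistance-network approach (series):
R_copper = L/(kA) = 0.0034/(382×18) = 4.945×10^-7 K/W
R_mineral wool = L/(kA) = 0.085/(0.0364×18) = 0.1297 K/W
R_outer film = 1/(h_o·A) = 1/(26.1×18) = 0.002129 K/W
R_total = 0.1319 K/W
Q = ΔT / R_total = 203 / 0.1319

Q ≈ 1540 W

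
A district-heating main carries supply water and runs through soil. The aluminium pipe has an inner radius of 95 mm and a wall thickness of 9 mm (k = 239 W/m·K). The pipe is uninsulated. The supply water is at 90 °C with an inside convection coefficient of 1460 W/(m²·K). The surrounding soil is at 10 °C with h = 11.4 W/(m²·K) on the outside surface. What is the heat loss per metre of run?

Radial resistances (cylindrical: R_cond = ln(r_o/r_i)/(2πkL), R_conv = 1/(h·2πrL)):
R_inner film = 1/(h_i·2πr₁L) = 1/(1460×2π×0.095×1) = 0.001147 K/W
R_aluminium pipe wall = ln(104/95)/(2π×239×1) = 6.028×10^-5 K/W
R_outer film = 1/(h_o·2πr_oL) = 1/(11.4×2π×0.104×1) = 0.1342 K/W
R_total = 0.1354 K/W
Q = ΔT/R_total = 80/0.1354

q′ ≈ 591 W/m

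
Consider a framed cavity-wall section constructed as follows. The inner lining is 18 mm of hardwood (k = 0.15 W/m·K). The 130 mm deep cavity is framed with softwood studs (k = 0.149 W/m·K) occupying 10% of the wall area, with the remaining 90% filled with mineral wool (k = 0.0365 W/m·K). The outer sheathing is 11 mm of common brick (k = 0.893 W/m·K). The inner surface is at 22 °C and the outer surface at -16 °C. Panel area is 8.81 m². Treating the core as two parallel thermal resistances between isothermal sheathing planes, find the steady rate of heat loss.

Sheathing layers in series; stud and cavity paths in parallel between them.
R_inner = 0.018/(0.15×8.81) = 0.01362 K/W
R_stud  = 0.13/(0.149×0.1×8.81) = 0.9903 K/W
R_cav   = 0.13/(0.0365×0.9×8.81) = 0.4492 K/W
1/R_core = 1/R_stud + 1/R_cav → R_core = 0.309 K/W
R_outer = 0.011/(0.893×8.81) = 0.001398 K/W
R_total = 0.324 K/W
Q = ΔT/R_total = 38/0.324

Q ≈ 117 W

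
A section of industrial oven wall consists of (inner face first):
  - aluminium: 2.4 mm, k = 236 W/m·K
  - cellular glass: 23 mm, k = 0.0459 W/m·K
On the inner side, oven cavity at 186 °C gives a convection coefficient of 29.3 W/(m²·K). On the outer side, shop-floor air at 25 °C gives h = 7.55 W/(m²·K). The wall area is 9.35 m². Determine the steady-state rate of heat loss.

Treating each layer as a thermal resistance in series:
R_inner film = 1/(h_i·A) = 1/(29.3×9.35) = 0.00365 K/W
R_aluminium = L/(kA) = 0.0024/(236×9.35) = 1.088×10^-6 K/W
R_cellular glass = L/(kA) = 0.023/(0.0459×9.35) = 0.05359 K/W
R_outer film = 1/(h_o·A) = 1/(7.55×9.35) = 0.01417 K/W
R_total = 0.07141 K/W
Q = ΔT / R_total = 161 / 0.07141

Q ≈ 2250 W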